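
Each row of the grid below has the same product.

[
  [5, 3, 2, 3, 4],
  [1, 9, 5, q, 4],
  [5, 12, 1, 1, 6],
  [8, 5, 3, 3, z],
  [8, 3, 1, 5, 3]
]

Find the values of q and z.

q = 2, z = 1

Rows 1 and 5 each multiply to 360, so every row has product 360.
Row 2: 1×9×5×4 = 180, so the missing entry is 360 ÷ 180 = 2.
Row 4: 8×5×3×3 = 360, so the missing entry is 360 ÷ 360 = 1.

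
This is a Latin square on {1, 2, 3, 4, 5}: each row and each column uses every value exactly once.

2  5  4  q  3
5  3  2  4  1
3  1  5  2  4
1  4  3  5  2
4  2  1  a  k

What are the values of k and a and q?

For row 5, column 5: column 5 already has {1, 2, 3, 4}; that leaves 5.
At (row 1, col 4): row 1 already has {2, 3, 4, 5}, so the value is 1.
At (row 5, col 4): row 5 already has {1, 2, 4, 5}, so the value is 3.

k = 5, a = 3, q = 1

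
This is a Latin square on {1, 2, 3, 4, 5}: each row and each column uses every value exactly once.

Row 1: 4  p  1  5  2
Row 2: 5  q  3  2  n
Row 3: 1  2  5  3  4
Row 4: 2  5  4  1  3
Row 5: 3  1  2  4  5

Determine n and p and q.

n = 1, p = 3, q = 4

For row 1, column 2: row 1 already has {1, 2, 4, 5}; that leaves 3.
For row 2, column 2: column 2 already has {1, 2, 3, 5}; that leaves 4.
For row 2, column 5: row 2 already has {2, 3, 4, 5}; that leaves 1.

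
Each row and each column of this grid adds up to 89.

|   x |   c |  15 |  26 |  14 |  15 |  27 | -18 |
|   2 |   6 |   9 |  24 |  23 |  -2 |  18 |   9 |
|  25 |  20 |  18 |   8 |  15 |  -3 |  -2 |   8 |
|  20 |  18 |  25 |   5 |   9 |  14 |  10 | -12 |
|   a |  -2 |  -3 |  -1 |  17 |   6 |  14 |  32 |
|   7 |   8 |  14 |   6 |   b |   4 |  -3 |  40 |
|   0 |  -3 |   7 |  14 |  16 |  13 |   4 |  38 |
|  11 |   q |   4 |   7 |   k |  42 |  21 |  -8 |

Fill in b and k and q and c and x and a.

Row 5 has -2 − 3 − 1 + 17 + 6 + 14 + 32 = 63; the blank must be 89 − 63 = 26.
Column 1 has 2 + 25 + 20 + 26 + 7 + 0 + 11 = 91; the blank must be 89 − 91 = -2.
Row 1 has -2 + 15 + 26 + 14 + 15 + 27 − 18 = 77; the blank must be 89 − 77 = 12.
Column 2 has 12 + 6 + 20 + 18 − 2 + 8 − 3 = 59; the blank must be 89 − 59 = 30.
Row 8 has 11 + 30 + 4 + 7 + 42 + 21 − 8 = 107; the blank must be 89 − 107 = -18.
Row 6 has 7 + 8 + 14 + 6 + 4 − 3 + 40 = 76; the blank must be 89 − 76 = 13.

b = 13, k = -18, q = 30, c = 12, x = -2, a = 26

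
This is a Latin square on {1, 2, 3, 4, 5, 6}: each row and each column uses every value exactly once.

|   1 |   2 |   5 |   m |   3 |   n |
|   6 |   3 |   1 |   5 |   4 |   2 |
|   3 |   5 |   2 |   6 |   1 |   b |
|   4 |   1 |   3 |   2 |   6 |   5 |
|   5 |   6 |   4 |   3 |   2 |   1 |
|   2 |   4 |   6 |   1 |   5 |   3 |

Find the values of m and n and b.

For row 3, column 6: row 3 already has {1, 2, 3, 5, 6}; that leaves 4.
At (row 1, col 6): column 6 already has {1, 2, 3, 4, 5}, so the value is 6.
Cell (1,4): row 1 already has {1, 2, 3, 5, 6} → 4.

m = 4, n = 6, b = 4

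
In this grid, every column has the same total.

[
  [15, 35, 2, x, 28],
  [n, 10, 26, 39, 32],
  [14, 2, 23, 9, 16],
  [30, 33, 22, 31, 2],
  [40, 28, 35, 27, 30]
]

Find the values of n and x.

Column 2 sums to 108 and so does column 5; that's the common total.
In column 1 the known cells total 99, leaving 108 − 99 = 9.
In column 4 the known cells total 106, leaving 108 − 106 = 2.

n = 9, x = 2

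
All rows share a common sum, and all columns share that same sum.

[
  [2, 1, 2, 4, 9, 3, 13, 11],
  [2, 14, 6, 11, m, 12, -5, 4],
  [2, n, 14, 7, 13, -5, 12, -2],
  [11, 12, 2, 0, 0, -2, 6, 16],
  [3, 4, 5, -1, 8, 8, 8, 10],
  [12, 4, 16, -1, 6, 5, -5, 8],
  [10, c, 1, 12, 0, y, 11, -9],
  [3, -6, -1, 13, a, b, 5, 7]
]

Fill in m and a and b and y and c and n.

Rows 1 and 4 both sum to 45, so that's the common total.
The known cells in row 3 total 41, leaving 45 − 41 = 4 for the blank.
The known cells in column 2 total 33, leaving 45 − 33 = 12 for the blank.
The known cells in row 7 total 37, leaving 45 − 37 = 8 for the blank.
The known cells in row 2 total 44, leaving 45 − 44 = 1 for the blank.
The known cells in column 5 total 37, leaving 45 − 37 = 8 for the blank.
The known cells in row 8 total 29, leaving 45 − 29 = 16 for the blank.

m = 1, a = 8, b = 16, y = 8, c = 12, n = 4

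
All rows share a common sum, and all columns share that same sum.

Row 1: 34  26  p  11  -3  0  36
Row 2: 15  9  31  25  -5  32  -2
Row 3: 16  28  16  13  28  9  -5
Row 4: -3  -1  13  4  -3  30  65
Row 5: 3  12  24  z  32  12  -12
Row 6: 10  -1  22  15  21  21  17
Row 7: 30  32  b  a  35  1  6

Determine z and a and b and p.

Rows 2 and 3 both sum to 105, so that's the common total.
The known cells in row 1 total 104, leaving 105 − 104 = 1 for the blank.
The known cells in column 3 total 107, leaving 105 − 107 = -2 for the blank.
The known cells in row 7 total 102, leaving 105 − 102 = 3 for the blank.
The known cells in row 5 total 71, leaving 105 − 71 = 34 for the blank.

z = 34, a = 3, b = -2, p = 1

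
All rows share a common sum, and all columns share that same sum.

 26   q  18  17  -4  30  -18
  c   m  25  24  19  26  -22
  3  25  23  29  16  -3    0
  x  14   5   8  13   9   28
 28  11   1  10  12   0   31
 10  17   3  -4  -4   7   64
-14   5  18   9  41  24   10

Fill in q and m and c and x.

Rows 3 and 5 both sum to 93, so that's the common total.
Row 1 has 26 + 18 + 17 − 4 + 30 − 18 = 69; the blank must be 93 − 69 = 24.
Column 2 has 24 + 25 + 14 + 11 + 17 + 5 = 96; the blank must be 93 − 96 = -3.
Row 2 has -3 + 25 + 24 + 19 + 26 − 22 = 69; the blank must be 93 − 69 = 24.
Row 4 has 14 + 5 + 8 + 13 + 9 + 28 = 77; the blank must be 93 − 77 = 16.

q = 24, m = -3, c = 24, x = 16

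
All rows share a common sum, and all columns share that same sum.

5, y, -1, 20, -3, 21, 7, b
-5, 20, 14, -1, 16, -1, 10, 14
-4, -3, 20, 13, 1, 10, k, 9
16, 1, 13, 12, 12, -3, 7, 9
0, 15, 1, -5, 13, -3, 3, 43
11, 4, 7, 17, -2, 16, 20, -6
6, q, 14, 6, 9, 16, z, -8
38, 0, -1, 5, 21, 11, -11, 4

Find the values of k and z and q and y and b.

Rows 2 and 4 both sum to 67, so that's the common total.
Column 8: 14 + 9 + 9 + 43 − 6 − 8 + 4 = 65, so its missing entry is 67 − 65 = 2.
Row 1: 5 − 1 + 20 − 3 + 21 + 7 + 2 = 51, so its missing entry is 67 − 51 = 16.
Column 2: 16 + 20 − 3 + 1 + 15 + 4 + 0 = 53, so its missing entry is 67 − 53 = 14.
Row 3: -4 − 3 + 20 + 13 + 1 + 10 + 9 = 46, so its missing entry is 67 − 46 = 21.
Row 7: 6 + 14 + 14 + 6 + 9 + 16 − 8 = 57, so its missing entry is 67 − 57 = 10.

k = 21, z = 10, q = 14, y = 16, b = 2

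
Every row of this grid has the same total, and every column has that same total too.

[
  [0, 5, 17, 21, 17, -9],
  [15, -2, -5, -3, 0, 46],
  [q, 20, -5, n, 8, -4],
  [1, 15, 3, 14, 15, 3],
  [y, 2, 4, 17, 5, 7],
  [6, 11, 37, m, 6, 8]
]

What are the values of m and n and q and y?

Rows 1 and 2 both sum to 51, so that's the common total.
Row 6 has 6 + 11 + 37 + 6 + 8 = 68; the blank must be 51 − 68 = -17.
Row 5 has 2 + 4 + 17 + 5 + 7 = 35; the blank must be 51 − 35 = 16.
Column 4 has 21 − 3 + 14 + 17 − 17 = 32; the blank must be 51 − 32 = 19.
Row 3 has 20 − 5 + 19 + 8 − 4 = 38; the blank must be 51 − 38 = 13.

m = -17, n = 19, q = 13, y = 16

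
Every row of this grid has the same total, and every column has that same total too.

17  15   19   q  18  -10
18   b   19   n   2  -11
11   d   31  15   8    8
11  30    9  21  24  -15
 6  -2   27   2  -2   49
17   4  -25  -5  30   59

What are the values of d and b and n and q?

Rows 4 and 5 both sum to 80, so that's the common total.
Row 1: 17 + 15 + 19 + 18 − 10 = 59, so its missing entry is 80 − 59 = 21.
Column 4: 21 + 15 + 21 + 2 − 5 = 54, so its missing entry is 80 − 54 = 26.
Row 2: 18 + 19 + 26 + 2 − 11 = 54, so its missing entry is 80 − 54 = 26.
Row 3: 11 + 31 + 15 + 8 + 8 = 73, so its missing entry is 80 − 73 = 7.

d = 7, b = 26, n = 26, q = 21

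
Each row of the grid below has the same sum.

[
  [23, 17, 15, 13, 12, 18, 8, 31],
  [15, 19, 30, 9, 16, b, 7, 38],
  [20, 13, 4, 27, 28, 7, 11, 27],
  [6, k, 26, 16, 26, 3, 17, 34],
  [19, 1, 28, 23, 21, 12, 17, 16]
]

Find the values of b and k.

b = 3, k = 9

Row 3 sums to 137 and so does row 5; that's the common total.
In row 2 the known cells total 134, leaving 137 − 134 = 3.
In row 4 the known cells total 128, leaving 137 − 128 = 9.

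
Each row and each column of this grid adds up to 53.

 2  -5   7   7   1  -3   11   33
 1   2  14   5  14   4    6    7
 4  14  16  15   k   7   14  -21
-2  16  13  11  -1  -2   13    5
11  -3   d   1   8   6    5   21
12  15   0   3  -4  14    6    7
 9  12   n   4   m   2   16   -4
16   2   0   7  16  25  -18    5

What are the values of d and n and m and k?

Row 5: 11 − 3 + 1 + 8 + 6 + 5 + 21 = 49, so its missing entry is 53 − 49 = 4.
Column 3: 7 + 14 + 16 + 13 + 4 + 0 + 0 = 54, so its missing entry is 53 − 54 = -1.
Row 7: 9 + 12 − 1 + 4 + 2 + 16 − 4 = 38, so its missing entry is 53 − 38 = 15.
Row 3: 4 + 14 + 16 + 15 + 7 + 14 − 21 = 49, so its missing entry is 53 − 49 = 4.

d = 4, n = -1, m = 15, k = 4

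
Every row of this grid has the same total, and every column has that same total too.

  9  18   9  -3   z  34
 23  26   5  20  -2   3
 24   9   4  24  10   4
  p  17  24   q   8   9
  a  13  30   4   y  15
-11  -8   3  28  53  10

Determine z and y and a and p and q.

Rows 2 and 3 both sum to 75, so that's the common total.
The known cells in row 1 total 67, leaving 75 − 67 = 8 for the blank.
The known cells in column 5 total 77, leaving 75 − 77 = -2 for the blank.
The known cells in row 5 total 60, leaving 75 − 60 = 15 for the blank.
The known cells in column 1 total 60, leaving 75 − 60 = 15 for the blank.
The known cells in row 4 total 73, leaving 75 − 73 = 2 for the blank.

z = 8, y = -2, a = 15, p = 15, q = 2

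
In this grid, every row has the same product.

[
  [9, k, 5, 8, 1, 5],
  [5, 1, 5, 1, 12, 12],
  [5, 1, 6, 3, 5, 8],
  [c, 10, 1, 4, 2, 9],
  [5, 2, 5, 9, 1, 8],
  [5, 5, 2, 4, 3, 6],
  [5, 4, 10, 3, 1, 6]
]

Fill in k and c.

Rows 3 and 5 each multiply to 3600, so every row has product 3600.
Row 1: 9×5×8×1×5 = 1800, so the missing entry is 3600 ÷ 1800 = 2.
Row 4: 10×1×4×2×9 = 720, so the missing entry is 3600 ÷ 720 = 5.

k = 2, c = 5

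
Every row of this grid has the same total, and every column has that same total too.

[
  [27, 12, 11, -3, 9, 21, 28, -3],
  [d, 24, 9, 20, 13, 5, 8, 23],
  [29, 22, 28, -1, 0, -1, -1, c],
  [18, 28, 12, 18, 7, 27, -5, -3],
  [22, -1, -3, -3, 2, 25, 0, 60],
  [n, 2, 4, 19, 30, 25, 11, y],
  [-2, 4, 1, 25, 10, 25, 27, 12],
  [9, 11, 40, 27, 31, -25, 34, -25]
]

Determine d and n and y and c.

d = 0, n = -1, y = 12, c = 26

Rows 1 and 4 both sum to 102, so that's the common total.
The known cells in row 2 total 102, leaving 102 − 102 = 0 for the blank.
The known cells in column 1 total 103, leaving 102 − 103 = -1 for the blank.
The known cells in row 3 total 76, leaving 102 − 76 = 26 for the blank.
The known cells in row 6 total 90, leaving 102 − 90 = 12 for the blank.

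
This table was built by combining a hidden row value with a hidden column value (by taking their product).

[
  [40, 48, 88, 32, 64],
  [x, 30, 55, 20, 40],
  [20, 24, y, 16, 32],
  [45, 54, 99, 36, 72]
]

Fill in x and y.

x = 25, y = 44

Each row is a constant multiple of every other row — this is a multiplication table with the headers hidden.
Row 2 is 40/64 = 5/8 times row 1, so its entry in column 1 is 40 × 5/8 = 25.
Row 3 is 32/64 = 1/2 times row 1, so its entry in column 3 is 88 × 1/2 = 44.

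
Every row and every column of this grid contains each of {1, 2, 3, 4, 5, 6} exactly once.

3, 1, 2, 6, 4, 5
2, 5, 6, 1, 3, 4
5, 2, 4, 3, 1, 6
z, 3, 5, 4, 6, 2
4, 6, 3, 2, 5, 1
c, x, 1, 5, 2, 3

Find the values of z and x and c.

Cell (6,2): column 2 already has {1, 2, 3, 5, 6} → 4.
For row 6, column 1: row 6 already has {1, 2, 3, 4, 5}; that leaves 6.
At (row 4, col 1): row 4 already has {2, 3, 4, 5, 6}, so the value is 1.

z = 1, x = 4, c = 6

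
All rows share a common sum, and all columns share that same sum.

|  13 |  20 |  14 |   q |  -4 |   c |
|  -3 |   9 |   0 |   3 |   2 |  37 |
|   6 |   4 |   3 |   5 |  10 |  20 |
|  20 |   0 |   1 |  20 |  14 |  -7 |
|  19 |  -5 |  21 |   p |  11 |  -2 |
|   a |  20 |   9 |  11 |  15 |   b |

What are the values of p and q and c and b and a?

p = 4, q = 5, c = 0, b = 0, a = -7

Rows 2 and 3 both sum to 48, so that's the common total.
The known cells in row 5 total 44, leaving 48 − 44 = 4 for the blank.
The known cells in column 4 total 43, leaving 48 − 43 = 5 for the blank.
The known cells in column 1 total 55, leaving 48 − 55 = -7 for the blank.
The known cells in row 6 total 48, leaving 48 − 48 = 0 for the blank.
The known cells in row 1 total 48, leaving 48 − 48 = 0 for the blank.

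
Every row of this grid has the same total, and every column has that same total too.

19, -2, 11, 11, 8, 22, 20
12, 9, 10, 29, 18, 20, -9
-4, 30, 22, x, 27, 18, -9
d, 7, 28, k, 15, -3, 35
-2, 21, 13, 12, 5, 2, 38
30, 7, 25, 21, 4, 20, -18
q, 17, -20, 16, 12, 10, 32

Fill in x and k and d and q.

Rows 1 and 2 both sum to 89, so that's the common total.
Row 3 has -4 + 30 + 22 + 27 + 18 − 9 = 84; the blank must be 89 − 84 = 5.
Column 4 has 11 + 29 + 5 + 12 + 21 + 16 = 94; the blank must be 89 − 94 = -5.
Row 7 has 17 − 20 + 16 + 12 + 10 + 32 = 67; the blank must be 89 − 67 = 22.
Row 4 has 7 + 28 − 5 + 15 − 3 + 35 = 77; the blank must be 89 − 77 = 12.

x = 5, k = -5, d = 12, q = 22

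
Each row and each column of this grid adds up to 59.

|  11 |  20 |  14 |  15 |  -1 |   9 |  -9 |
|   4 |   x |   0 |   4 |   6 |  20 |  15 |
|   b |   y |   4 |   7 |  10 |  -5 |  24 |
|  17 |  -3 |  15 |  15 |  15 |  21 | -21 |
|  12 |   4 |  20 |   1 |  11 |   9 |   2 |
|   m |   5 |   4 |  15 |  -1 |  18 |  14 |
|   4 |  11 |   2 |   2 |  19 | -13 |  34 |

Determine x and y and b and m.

Row 2: 4 + 0 + 4 + 6 + 20 + 15 = 49, so its missing entry is 59 − 49 = 10.
Column 2: 20 + 10 − 3 + 4 + 5 + 11 = 47, so its missing entry is 59 − 47 = 12.
Row 3: 12 + 4 + 7 + 10 − 5 + 24 = 52, so its missing entry is 59 − 52 = 7.
Row 6: 5 + 4 + 15 − 1 + 18 + 14 = 55, so its missing entry is 59 − 55 = 4.

x = 10, y = 12, b = 7, m = 4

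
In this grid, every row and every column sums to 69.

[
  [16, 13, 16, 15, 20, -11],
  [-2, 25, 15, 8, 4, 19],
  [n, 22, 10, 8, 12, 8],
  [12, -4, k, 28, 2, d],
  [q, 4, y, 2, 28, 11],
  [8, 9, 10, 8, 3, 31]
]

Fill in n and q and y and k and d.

Row 3: 22 + 10 + 8 + 12 + 8 = 60, so its missing entry is 69 − 60 = 9.
Column 1: 16 − 2 + 9 + 12 + 8 = 43, so its missing entry is 69 − 43 = 26.
Row 5: 26 + 4 + 2 + 28 + 11 = 71, so its missing entry is 69 − 71 = -2.
Column 3: 16 + 15 + 10 − 2 + 10 = 49, so its missing entry is 69 − 49 = 20.
Row 4: 12 − 4 + 20 + 28 + 2 = 58, so its missing entry is 69 − 58 = 11.

n = 9, q = 26, y = -2, k = 20, d = 11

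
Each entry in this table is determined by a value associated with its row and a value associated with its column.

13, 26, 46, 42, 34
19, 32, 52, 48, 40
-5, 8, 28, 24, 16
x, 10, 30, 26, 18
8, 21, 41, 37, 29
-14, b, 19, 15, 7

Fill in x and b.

x = -3, b = -1

The difference between any two rows is the same in every column — this is an addition table with the headers hidden.
Row 4 minus row 1 is 26 − 42 = -16, so its entry in column 1 is 13 + (-16) = -3.
Row 6 minus row 1 is 15 − 42 = -27, so its entry in column 2 is 26 + (-27) = -1.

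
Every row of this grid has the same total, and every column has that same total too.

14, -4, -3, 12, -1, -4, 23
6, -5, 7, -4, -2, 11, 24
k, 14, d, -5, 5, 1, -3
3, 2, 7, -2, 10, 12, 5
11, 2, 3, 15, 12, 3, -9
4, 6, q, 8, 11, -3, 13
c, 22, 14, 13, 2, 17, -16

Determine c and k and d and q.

c = -15, k = 14, d = 11, q = -2

Rows 1 and 2 both sum to 37, so that's the common total.
Row 6 has 4 + 6 + 8 + 11 − 3 + 13 = 39; the blank must be 37 − 39 = -2.
Column 3 has -3 + 7 + 7 + 3 − 2 + 14 = 26; the blank must be 37 − 26 = 11.
Row 3 has 14 + 11 − 5 + 5 + 1 − 3 = 23; the blank must be 37 − 23 = 14.
Row 7 has 22 + 14 + 13 + 2 + 17 − 16 = 52; the blank must be 37 − 52 = -15.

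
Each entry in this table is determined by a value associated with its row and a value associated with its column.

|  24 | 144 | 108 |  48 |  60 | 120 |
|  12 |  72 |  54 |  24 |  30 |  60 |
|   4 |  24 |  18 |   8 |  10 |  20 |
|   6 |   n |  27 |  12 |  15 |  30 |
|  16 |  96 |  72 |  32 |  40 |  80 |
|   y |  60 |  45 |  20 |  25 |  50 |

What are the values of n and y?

n = 36, y = 10

Each row is a constant multiple of every other row — this is a multiplication table with the headers hidden.
Row 4 is 30/120 = 1/4 times row 1, so its entry in column 2 is 144 × 1/4 = 36.
Row 6 is 50/120 = 5/12 times row 1, so its entry in column 1 is 24 × 5/12 = 10.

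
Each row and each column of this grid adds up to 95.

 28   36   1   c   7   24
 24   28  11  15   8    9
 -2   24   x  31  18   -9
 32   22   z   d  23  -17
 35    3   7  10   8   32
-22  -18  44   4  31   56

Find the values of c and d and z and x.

c = -1, d = 36, z = -1, x = 33

Row 1 has 28 + 36 + 1 + 7 + 24 = 96; the blank must be 95 − 96 = -1.
Column 4 has -1 + 15 + 31 + 10 + 4 = 59; the blank must be 95 − 59 = 36.
Row 4 has 32 + 22 + 36 + 23 − 17 = 96; the blank must be 95 − 96 = -1.
Row 3 has -2 + 24 + 31 + 18 − 9 = 62; the blank must be 95 − 62 = 33.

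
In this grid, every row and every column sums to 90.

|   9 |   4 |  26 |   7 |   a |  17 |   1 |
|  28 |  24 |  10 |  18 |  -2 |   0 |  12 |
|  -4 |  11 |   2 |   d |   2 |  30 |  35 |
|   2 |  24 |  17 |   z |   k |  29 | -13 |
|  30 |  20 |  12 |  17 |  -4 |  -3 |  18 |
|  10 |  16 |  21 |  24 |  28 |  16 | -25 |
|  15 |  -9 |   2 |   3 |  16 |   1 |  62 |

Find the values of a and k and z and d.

Row 3 has -4 + 11 + 2 + 2 + 30 + 35 = 76; the blank must be 90 − 76 = 14.
Column 4 has 7 + 18 + 14 + 17 + 24 + 3 = 83; the blank must be 90 − 83 = 7.
Row 1 has 9 + 4 + 26 + 7 + 17 + 1 = 64; the blank must be 90 − 64 = 26.
Row 4 has 2 + 24 + 17 + 7 + 29 − 13 = 66; the blank must be 90 − 66 = 24.

a = 26, k = 24, z = 7, d = 14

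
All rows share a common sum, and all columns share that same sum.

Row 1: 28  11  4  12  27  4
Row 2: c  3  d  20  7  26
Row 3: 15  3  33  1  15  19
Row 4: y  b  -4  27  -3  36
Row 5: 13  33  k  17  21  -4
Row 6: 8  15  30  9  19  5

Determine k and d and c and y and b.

k = 6, d = 17, c = 13, y = 9, b = 21

Rows 1 and 3 both sum to 86, so that's the common total.
Column 2 has 11 + 3 + 3 + 33 + 15 = 65; the blank must be 86 − 65 = 21.
Row 5 has 13 + 33 + 17 + 21 − 4 = 80; the blank must be 86 − 80 = 6.
Column 3 has 4 + 33 − 4 + 6 + 30 = 69; the blank must be 86 − 69 = 17.
Row 4 has 21 − 4 + 27 − 3 + 36 = 77; the blank must be 86 − 77 = 9.
Row 2 has 3 + 17 + 20 + 7 + 26 = 73; the blank must be 86 − 73 = 13.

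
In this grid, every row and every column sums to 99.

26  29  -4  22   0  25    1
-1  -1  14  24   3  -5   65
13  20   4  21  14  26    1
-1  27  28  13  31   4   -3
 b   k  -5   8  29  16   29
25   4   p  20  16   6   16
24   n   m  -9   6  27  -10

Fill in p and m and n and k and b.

The known cells in column 1 total 86, leaving 99 − 86 = 13 for the blank.
The known cells in row 5 total 90, leaving 99 − 90 = 9 for the blank.
The known cells in column 2 total 88, leaving 99 − 88 = 11 for the blank.
The known cells in row 7 total 49, leaving 99 − 49 = 50 for the blank.
The known cells in row 6 total 87, leaving 99 − 87 = 12 for the blank.

p = 12, m = 50, n = 11, k = 9, b = 13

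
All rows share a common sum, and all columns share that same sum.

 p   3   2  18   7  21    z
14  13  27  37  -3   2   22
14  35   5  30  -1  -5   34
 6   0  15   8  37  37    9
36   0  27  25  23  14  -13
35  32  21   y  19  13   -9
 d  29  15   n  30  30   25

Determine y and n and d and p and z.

y = 1, n = -7, d = -10, p = 17, z = 44

Rows 2 and 3 both sum to 112, so that's the common total.
The known cells in column 7 total 68, leaving 112 − 68 = 44 for the blank.
The known cells in row 1 total 95, leaving 112 − 95 = 17 for the blank.
The known cells in column 1 total 122, leaving 112 − 122 = -10 for the blank.
The known cells in row 6 total 111, leaving 112 − 111 = 1 for the blank.
The known cells in row 7 total 119, leaving 112 − 119 = -7 for the blank.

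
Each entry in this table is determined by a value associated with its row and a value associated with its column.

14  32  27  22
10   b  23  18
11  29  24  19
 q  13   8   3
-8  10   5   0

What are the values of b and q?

The difference between any two rows is the same in every column — this is an addition table with the headers hidden.
Row 2 minus row 1 is 23 − 27 = -4, so its entry in column 2 is 32 + (-4) = 28.
Row 4 minus row 1 is 8 − 27 = -19, so its entry in column 1 is 14 + (-19) = -5.

b = 28, q = -5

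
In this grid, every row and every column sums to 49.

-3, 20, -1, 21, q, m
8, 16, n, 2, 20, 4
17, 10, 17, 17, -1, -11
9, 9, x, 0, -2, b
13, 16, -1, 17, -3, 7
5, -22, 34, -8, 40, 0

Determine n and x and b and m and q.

Row 2: 8 + 16 + 2 + 20 + 4 = 50, so its missing entry is 49 − 50 = -1.
Column 5: 20 − 1 − 2 − 3 + 40 = 54, so its missing entry is 49 − 54 = -5.
Row 1: -3 + 20 − 1 + 21 − 5 = 32, so its missing entry is 49 − 32 = 17.
Column 3: -1 − 1 + 17 − 1 + 34 = 48, so its missing entry is 49 − 48 = 1.
Row 4: 9 + 9 + 1 + 0 − 2 = 17, so its missing entry is 49 − 17 = 32.

n = -1, x = 1, b = 32, m = 17, q = -5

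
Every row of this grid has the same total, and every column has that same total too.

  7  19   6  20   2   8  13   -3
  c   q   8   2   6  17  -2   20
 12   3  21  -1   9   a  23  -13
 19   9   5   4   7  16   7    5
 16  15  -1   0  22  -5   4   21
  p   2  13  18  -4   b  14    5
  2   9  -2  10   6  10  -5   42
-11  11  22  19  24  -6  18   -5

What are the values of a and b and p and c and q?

Rows 1 and 4 both sum to 72, so that's the common total.
The known cells in column 2 total 68, leaving 72 − 68 = 4 for the blank.
The known cells in row 2 total 55, leaving 72 − 55 = 17 for the blank.
The known cells in column 1 total 62, leaving 72 − 62 = 10 for the blank.
The known cells in row 6 total 58, leaving 72 − 58 = 14 for the blank.
The known cells in row 3 total 54, leaving 72 − 54 = 18 for the blank.

a = 18, b = 14, p = 10, c = 17, q = 4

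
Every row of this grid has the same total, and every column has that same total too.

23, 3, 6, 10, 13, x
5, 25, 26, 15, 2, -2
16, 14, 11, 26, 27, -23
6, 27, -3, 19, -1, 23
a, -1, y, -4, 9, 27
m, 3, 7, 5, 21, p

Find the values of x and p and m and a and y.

x = 16, p = 30, m = 5, a = 16, y = 24

Rows 2 and 3 both sum to 71, so that's the common total.
The known cells in column 3 total 47, leaving 71 − 47 = 24 for the blank.
The known cells in row 5 total 55, leaving 71 − 55 = 16 for the blank.
The known cells in column 1 total 66, leaving 71 − 66 = 5 for the blank.
The known cells in row 6 total 41, leaving 71 − 41 = 30 for the blank.
The known cells in row 1 total 55, leaving 71 − 55 = 16 for the blank.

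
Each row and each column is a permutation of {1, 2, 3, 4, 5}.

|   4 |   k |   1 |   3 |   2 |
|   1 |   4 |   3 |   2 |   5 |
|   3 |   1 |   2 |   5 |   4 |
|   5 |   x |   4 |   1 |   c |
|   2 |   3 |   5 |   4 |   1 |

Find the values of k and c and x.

k = 5, c = 3, x = 2

Cell (1,2): row 1 already has {1, 2, 3, 4} → 5.
Cell (4,2): column 2 already has {1, 3, 4, 5} → 2.
At (row 4, col 5): row 4 already has {1, 2, 4, 5}, so the value is 3.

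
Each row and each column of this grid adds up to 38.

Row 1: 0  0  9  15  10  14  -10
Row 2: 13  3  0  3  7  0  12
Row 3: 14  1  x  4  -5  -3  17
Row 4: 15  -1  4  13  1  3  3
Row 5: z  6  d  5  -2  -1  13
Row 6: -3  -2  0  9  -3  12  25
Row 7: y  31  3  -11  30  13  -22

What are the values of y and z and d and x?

The known cells in row 3 total 28, leaving 38 − 28 = 10 for the blank.
The known cells in column 3 total 26, leaving 38 − 26 = 12 for the blank.
The known cells in row 5 total 33, leaving 38 − 33 = 5 for the blank.
The known cells in row 7 total 44, leaving 38 − 44 = -6 for the blank.

y = -6, z = 5, d = 12, x = 10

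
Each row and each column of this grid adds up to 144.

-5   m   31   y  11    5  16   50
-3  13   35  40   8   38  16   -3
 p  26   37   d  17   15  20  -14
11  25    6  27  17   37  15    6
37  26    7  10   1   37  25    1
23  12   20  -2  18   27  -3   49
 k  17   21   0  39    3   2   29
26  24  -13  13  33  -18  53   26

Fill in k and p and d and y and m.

k = 33, p = 22, d = 21, y = 35, m = 1

Column 2 has 13 + 26 + 25 + 26 + 12 + 17 + 24 = 143; the blank must be 144 − 143 = 1.
Row 1 has -5 + 1 + 31 + 11 + 5 + 16 + 50 = 109; the blank must be 144 − 109 = 35.
Column 4 has 35 + 40 + 27 + 10 − 2 + 0 + 13 = 123; the blank must be 144 − 123 = 21.
Row 3 has 26 + 37 + 21 + 17 + 15 + 20 − 14 = 122; the blank must be 144 − 122 = 22.
Row 7 has 17 + 21 + 0 + 39 + 3 + 2 + 29 = 111; the blank must be 144 − 111 = 33.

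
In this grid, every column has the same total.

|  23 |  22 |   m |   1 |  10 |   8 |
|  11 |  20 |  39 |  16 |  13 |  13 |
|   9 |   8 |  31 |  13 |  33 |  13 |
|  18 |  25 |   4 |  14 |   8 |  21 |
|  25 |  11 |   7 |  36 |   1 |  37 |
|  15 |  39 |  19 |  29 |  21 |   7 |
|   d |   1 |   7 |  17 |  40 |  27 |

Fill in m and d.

m = 19, d = 25

The complete columns each total 126.
Column 3 is missing 126 − 107 = 19 (since 39 + 31 + 4 + 7 + 19 + 7 = 107).
Column 1 is missing 126 − 101 = 25 (since 23 + 11 + 9 + 18 + 25 + 15 = 101).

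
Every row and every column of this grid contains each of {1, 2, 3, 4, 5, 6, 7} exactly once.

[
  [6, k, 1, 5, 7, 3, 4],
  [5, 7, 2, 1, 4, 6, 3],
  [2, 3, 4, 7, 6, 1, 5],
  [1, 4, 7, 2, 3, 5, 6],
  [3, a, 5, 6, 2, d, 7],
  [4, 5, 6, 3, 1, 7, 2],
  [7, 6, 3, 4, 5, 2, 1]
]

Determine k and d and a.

At (row 1, col 2): row 1 already has {1, 3, 4, 5, 6, 7}, so the value is 2.
Cell (5,6): column 6 already has {1, 2, 3, 5, 6, 7} → 4.
Cell (5,2): row 5 already has {2, 3, 4, 5, 6, 7} → 1.

k = 2, d = 4, a = 1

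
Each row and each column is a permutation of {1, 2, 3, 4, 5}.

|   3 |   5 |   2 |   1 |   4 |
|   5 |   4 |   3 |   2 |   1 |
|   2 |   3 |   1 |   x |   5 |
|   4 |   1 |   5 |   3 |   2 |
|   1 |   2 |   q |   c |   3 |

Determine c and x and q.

For row 3, column 4: row 3 already has {1, 2, 3, 5}; that leaves 4.
For row 5, column 3: column 3 already has {1, 2, 3, 5}; that leaves 4.
At (row 5, col 4): row 5 already has {1, 2, 3, 4}, so the value is 5.

c = 5, x = 4, q = 4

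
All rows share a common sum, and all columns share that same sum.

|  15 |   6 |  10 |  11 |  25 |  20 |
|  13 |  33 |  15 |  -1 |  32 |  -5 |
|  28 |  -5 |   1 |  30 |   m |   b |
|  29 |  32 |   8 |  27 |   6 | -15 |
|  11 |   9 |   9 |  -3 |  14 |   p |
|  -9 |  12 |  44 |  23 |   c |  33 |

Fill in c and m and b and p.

c = -16, m = 26, b = 7, p = 47

Rows 1 and 2 both sum to 87, so that's the common total.
Row 5: 11 + 9 + 9 − 3 + 14 = 40, so its missing entry is 87 − 40 = 47.
Row 6: -9 + 12 + 44 + 23 + 33 = 103, so its missing entry is 87 − 103 = -16.
Column 6: 20 − 5 − 15 + 47 + 33 = 80, so its missing entry is 87 − 80 = 7.
Row 3: 28 − 5 + 1 + 30 + 7 = 61, so its missing entry is 87 − 61 = 26.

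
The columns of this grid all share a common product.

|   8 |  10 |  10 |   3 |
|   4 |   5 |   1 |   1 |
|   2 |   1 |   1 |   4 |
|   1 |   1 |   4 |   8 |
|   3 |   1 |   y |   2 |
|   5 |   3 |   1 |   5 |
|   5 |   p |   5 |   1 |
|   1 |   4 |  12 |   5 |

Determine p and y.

p = 8, y = 2

Columns 1 and 4 each multiply to 4800, so every column has product 4800.
Column 2: 10×5×1×1×1×3×4 = 600, so the missing entry is 4800 ÷ 600 = 8.
Column 3: 10×1×1×4×1×5×12 = 2400, so the missing entry is 4800 ÷ 2400 = 2.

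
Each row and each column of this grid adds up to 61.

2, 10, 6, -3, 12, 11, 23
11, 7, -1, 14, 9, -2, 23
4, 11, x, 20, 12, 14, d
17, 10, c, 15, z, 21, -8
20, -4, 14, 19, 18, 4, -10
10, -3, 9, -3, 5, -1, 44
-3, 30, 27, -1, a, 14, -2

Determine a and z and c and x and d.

The known cells in row 7 total 65, leaving 61 − 65 = -4 for the blank.
The known cells in column 5 total 52, leaving 61 − 52 = 9 for the blank.
The known cells in column 7 total 70, leaving 61 − 70 = -9 for the blank.
The known cells in row 3 total 52, leaving 61 − 52 = 9 for the blank.
The known cells in row 4 total 64, leaving 61 − 64 = -3 for the blank.

a = -4, z = 9, c = -3, x = 9, d = -9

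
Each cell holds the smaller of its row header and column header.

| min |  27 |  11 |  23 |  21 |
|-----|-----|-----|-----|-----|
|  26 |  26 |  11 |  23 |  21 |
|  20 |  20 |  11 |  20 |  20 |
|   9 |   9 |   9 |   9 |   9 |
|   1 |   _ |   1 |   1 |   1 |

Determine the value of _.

min(1, 27) = 1.

1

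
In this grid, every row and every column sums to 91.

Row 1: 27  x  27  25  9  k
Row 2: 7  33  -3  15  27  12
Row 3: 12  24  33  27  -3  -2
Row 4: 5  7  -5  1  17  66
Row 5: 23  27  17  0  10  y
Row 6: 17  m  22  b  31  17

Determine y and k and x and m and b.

y = 14, k = -16, x = 19, m = -19, b = 23

The known cells in row 5 total 77, leaving 91 − 77 = 14 for the blank.
The known cells in column 6 total 107, leaving 91 − 107 = -16 for the blank.
The known cells in row 1 total 72, leaving 91 − 72 = 19 for the blank.
The known cells in column 2 total 110, leaving 91 − 110 = -19 for the blank.
The known cells in row 6 total 68, leaving 91 − 68 = 23 for the blank.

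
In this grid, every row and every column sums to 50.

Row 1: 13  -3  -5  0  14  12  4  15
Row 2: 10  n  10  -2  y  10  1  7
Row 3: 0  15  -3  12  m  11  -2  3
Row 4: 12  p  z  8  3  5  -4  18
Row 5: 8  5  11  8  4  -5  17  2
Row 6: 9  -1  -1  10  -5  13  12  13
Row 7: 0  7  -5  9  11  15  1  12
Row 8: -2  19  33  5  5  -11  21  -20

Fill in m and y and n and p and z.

m = 14, y = 4, n = 10, p = -2, z = 10

Row 3: 0 + 15 − 3 + 12 + 11 − 2 + 3 = 36, so its missing entry is 50 − 36 = 14.
Column 5: 14 + 14 + 3 + 4 − 5 + 11 + 5 = 46, so its missing entry is 50 − 46 = 4.
Row 2: 10 + 10 − 2 + 4 + 10 + 1 + 7 = 40, so its missing entry is 50 − 40 = 10.
Column 2: -3 + 10 + 15 + 5 − 1 + 7 + 19 = 52, so its missing entry is 50 − 52 = -2.
Row 4: 12 − 2 + 8 + 3 + 5 − 4 + 18 = 40, so its missing entry is 50 − 40 = 10.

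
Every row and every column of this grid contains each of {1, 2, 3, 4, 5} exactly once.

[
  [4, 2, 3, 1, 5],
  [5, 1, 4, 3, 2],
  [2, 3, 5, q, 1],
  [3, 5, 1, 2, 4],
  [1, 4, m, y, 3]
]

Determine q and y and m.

q = 4, y = 5, m = 2

Cell (3,4): row 3 already has {1, 2, 3, 5} → 4.
At (row 5, col 3): column 3 already has {1, 3, 4, 5}, so the value is 2.
For row 5, column 4: row 5 already has {1, 2, 3, 4}; that leaves 5.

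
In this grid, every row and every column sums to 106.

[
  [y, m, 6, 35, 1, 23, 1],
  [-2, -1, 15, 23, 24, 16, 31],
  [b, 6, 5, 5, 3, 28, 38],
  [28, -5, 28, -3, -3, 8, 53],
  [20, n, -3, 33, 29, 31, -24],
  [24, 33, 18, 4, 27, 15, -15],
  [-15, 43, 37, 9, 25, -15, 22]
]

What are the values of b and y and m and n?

b = 21, y = 30, m = 10, n = 20

Row 3: 6 + 5 + 5 + 3 + 28 + 38 = 85, so its missing entry is 106 − 85 = 21.
Row 5: 20 − 3 + 33 + 29 + 31 − 24 = 86, so its missing entry is 106 − 86 = 20.
Column 2: -1 + 6 − 5 + 20 + 33 + 43 = 96, so its missing entry is 106 − 96 = 10.
Row 1: 10 + 6 + 35 + 1 + 23 + 1 = 76, so its missing entry is 106 − 76 = 30.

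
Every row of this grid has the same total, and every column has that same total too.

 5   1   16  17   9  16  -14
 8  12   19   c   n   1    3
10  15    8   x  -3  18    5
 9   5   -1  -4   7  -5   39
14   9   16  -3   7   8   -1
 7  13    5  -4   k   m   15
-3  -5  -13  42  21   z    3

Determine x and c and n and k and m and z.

Rows 1 and 4 both sum to 50, so that's the common total.
The known cells in row 7 total 45, leaving 50 − 45 = 5 for the blank.
The known cells in column 6 total 43, leaving 50 − 43 = 7 for the blank.
The known cells in row 6 total 43, leaving 50 − 43 = 7 for the blank.
The known cells in column 5 total 48, leaving 50 − 48 = 2 for the blank.
The known cells in row 3 total 53, leaving 50 − 53 = -3 for the blank.
The known cells in row 2 total 45, leaving 50 − 45 = 5 for the blank.

x = -3, c = 5, n = 2, k = 7, m = 7, z = 5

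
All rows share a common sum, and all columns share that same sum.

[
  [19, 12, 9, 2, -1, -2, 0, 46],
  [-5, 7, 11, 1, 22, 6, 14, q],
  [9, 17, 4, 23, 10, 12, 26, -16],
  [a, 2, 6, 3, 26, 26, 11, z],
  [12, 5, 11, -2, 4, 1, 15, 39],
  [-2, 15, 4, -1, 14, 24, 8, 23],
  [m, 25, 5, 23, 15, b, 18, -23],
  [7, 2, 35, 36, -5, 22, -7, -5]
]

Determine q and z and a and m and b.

q = 29, z = -8, a = 19, m = 26, b = -4

Rows 1 and 3 both sum to 85, so that's the common total.
The known cells in column 6 total 89, leaving 85 − 89 = -4 for the blank.
The known cells in row 2 total 56, leaving 85 − 56 = 29 for the blank.
The known cells in column 8 total 93, leaving 85 − 93 = -8 for the blank.
The known cells in row 4 total 66, leaving 85 − 66 = 19 for the blank.
The known cells in row 7 total 59, leaving 85 − 59 = 26 for the blank.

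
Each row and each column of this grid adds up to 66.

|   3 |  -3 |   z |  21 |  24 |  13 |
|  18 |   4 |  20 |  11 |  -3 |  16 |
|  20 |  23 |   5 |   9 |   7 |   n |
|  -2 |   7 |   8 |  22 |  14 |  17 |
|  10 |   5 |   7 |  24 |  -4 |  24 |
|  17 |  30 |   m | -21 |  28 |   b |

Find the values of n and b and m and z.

Row 1: 3 − 3 + 21 + 24 + 13 = 58, so its missing entry is 66 − 58 = 8.
Column 3: 8 + 20 + 5 + 8 + 7 = 48, so its missing entry is 66 − 48 = 18.
Row 3: 20 + 23 + 5 + 9 + 7 = 64, so its missing entry is 66 − 64 = 2.
Row 6: 17 + 30 + 18 − 21 + 28 = 72, so its missing entry is 66 − 72 = -6.

n = 2, b = -6, m = 18, z = 8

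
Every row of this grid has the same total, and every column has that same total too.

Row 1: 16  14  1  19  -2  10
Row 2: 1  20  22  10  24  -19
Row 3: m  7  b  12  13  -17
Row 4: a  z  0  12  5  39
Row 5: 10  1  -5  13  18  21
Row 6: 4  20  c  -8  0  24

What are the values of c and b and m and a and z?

Rows 1 and 2 both sum to 58, so that's the common total.
Column 2: 14 + 20 + 7 + 1 + 20 = 62, so its missing entry is 58 − 62 = -4.
Row 4: -4 + 0 + 12 + 5 + 39 = 52, so its missing entry is 58 − 52 = 6.
Column 1: 16 + 1 + 6 + 10 + 4 = 37, so its missing entry is 58 − 37 = 21.
Row 3: 21 + 7 + 12 + 13 − 17 = 36, so its missing entry is 58 − 36 = 22.
Row 6: 4 + 20 − 8 + 0 + 24 = 40, so its missing entry is 58 − 40 = 18.

c = 18, b = 22, m = 21, a = 6, z = -4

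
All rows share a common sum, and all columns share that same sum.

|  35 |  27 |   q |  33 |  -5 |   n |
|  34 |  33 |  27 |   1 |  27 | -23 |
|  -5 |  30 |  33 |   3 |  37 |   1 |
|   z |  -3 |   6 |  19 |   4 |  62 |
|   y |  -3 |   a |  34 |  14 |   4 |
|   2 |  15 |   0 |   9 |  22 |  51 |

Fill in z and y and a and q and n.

Rows 2 and 3 both sum to 99, so that's the common total.
Row 4 has -3 + 6 + 19 + 4 + 62 = 88; the blank must be 99 − 88 = 11.
Column 1 has 35 + 34 − 5 + 11 + 2 = 77; the blank must be 99 − 77 = 22.
Row 5 has 22 − 3 + 34 + 14 + 4 = 71; the blank must be 99 − 71 = 28.
Column 3 has 27 + 33 + 6 + 28 + 0 = 94; the blank must be 99 − 94 = 5.
Row 1 has 35 + 27 + 5 + 33 − 5 = 95; the blank must be 99 − 95 = 4.

z = 11, y = 22, a = 28, q = 5, n = 4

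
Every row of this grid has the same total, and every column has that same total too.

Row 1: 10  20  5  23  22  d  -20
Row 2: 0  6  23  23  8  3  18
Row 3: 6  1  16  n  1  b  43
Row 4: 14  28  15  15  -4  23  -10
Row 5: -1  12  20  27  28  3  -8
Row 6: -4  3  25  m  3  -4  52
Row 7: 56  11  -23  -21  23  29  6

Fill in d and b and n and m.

d = 21, b = 6, n = 8, m = 6

Rows 2 and 4 both sum to 81, so that's the common total.
The known cells in row 6 total 75, leaving 81 − 75 = 6 for the blank.
The known cells in column 4 total 73, leaving 81 − 73 = 8 for the blank.
The known cells in row 3 total 75, leaving 81 − 75 = 6 for the blank.
The known cells in row 1 total 60, leaving 81 − 60 = 21 for the blank.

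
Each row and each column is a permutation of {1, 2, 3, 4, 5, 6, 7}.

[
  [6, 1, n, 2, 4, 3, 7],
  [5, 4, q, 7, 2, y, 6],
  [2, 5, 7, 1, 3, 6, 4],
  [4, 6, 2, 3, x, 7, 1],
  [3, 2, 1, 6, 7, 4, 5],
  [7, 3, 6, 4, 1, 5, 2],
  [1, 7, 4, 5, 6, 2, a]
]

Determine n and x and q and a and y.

n = 5, x = 5, q = 3, a = 3, y = 1

For row 4, column 5: row 4 already has {1, 2, 3, 4, 6, 7}; that leaves 5.
For row 2, column 6: column 6 already has {2, 3, 4, 5, 6, 7}; that leaves 1.
At (row 2, col 3): row 2 already has {1, 2, 4, 5, 6, 7}, so the value is 3.
For row 1, column 3: row 1 already has {1, 2, 3, 4, 6, 7}; that leaves 5.
At (row 7, col 7): row 7 already has {1, 2, 4, 5, 6, 7}, so the value is 3.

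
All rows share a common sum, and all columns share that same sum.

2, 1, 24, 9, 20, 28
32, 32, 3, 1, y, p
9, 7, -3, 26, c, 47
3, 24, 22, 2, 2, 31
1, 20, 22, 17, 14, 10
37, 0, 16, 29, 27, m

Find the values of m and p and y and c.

m = -25, p = -7, y = 23, c = -2

Rows 1 and 4 both sum to 84, so that's the common total.
Row 3 has 9 + 7 − 3 + 26 + 47 = 86; the blank must be 84 − 86 = -2.
Row 6 has 37 + 0 + 16 + 29 + 27 = 109; the blank must be 84 − 109 = -25.
Column 5 has 20 − 2 + 2 + 14 + 27 = 61; the blank must be 84 − 61 = 23.
Row 2 has 32 + 32 + 3 + 1 + 23 = 91; the blank must be 84 − 91 = -7.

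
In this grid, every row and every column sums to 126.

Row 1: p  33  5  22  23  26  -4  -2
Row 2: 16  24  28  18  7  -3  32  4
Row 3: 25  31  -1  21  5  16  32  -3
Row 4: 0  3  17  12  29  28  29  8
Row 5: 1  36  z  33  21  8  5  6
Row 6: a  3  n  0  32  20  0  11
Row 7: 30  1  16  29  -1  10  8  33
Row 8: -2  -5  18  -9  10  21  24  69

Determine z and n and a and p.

Row 1: 33 + 5 + 22 + 23 + 26 − 4 − 2 = 103, so its missing entry is 126 − 103 = 23.
Column 1: 23 + 16 + 25 + 0 + 1 + 30 − 2 = 93, so its missing entry is 126 − 93 = 33.
Row 5: 1 + 36 + 33 + 21 + 8 + 5 + 6 = 110, so its missing entry is 126 − 110 = 16.
Row 6: 33 + 3 + 0 + 32 + 20 + 0 + 11 = 99, so its missing entry is 126 − 99 = 27.

z = 16, n = 27, a = 33, p = 23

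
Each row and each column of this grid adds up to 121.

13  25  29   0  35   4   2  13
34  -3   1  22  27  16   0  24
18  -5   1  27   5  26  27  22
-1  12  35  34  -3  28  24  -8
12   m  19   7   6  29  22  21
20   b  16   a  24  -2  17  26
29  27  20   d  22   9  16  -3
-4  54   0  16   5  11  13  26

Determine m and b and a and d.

m = 5, b = 6, a = 14, d = 1

Row 7: 29 + 27 + 20 + 22 + 9 + 16 − 3 = 120, so its missing entry is 121 − 120 = 1.
Column 4: 0 + 22 + 27 + 34 + 7 + 1 + 16 = 107, so its missing entry is 121 − 107 = 14.
Row 5: 12 + 19 + 7 + 6 + 29 + 22 + 21 = 116, so its missing entry is 121 − 116 = 5.
Row 6: 20 + 16 + 14 + 24 − 2 + 17 + 26 = 115, so its missing entry is 121 − 115 = 6.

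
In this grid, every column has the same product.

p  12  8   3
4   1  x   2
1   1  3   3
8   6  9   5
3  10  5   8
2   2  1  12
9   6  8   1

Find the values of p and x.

Columns 2 and 4 each multiply to 8640, so every column has product 8640.
Column 1: 4×1×8×3×2×9 = 1728, so the missing entry is 8640 ÷ 1728 = 5.
Column 3: 8×3×9×5×1×8 = 8640, so the missing entry is 8640 ÷ 8640 = 1.

p = 5, x = 1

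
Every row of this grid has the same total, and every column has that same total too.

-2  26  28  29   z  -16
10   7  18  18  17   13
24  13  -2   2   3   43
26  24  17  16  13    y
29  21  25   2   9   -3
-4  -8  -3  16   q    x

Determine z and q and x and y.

Rows 2 and 3 both sum to 83, so that's the common total.
Row 1: -2 + 26 + 28 + 29 − 16 = 65, so its missing entry is 83 − 65 = 18.
Column 5: 18 + 17 + 3 + 13 + 9 = 60, so its missing entry is 83 − 60 = 23.
Row 6: -4 − 8 − 3 + 16 + 23 = 24, so its missing entry is 83 − 24 = 59.
Row 4: 26 + 24 + 17 + 16 + 13 = 96, so its missing entry is 83 − 96 = -13.

z = 18, q = 23, x = 59, y = -13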